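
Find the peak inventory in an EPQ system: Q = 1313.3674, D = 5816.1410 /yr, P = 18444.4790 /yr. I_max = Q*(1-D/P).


D/P = 0.3153
1 - D/P = 0.6847
I_max = 1313.3674 * 0.6847 = 899.2202

899.2202 units


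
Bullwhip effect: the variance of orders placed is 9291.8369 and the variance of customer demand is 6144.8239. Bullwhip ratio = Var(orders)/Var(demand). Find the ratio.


BW = 9291.8369 / 6144.8239 = 1.5121

1.5121


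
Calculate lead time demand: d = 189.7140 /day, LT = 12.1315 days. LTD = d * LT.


LTD = 189.7140 * 12.1315 = 2301.5154

2301.5154 units


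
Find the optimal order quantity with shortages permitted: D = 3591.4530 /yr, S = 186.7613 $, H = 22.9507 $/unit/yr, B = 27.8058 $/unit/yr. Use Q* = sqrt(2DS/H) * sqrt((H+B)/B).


sqrt(2DS/H) = 241.7662
sqrt((H+B)/B) = 1.3511
Q* = 241.7662 * 1.3511 = 326.6433

326.6433 units


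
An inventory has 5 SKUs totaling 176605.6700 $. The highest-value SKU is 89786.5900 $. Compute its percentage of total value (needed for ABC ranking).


Top item = 89786.5900
Total = 176605.6700
Percentage = 89786.5900 / 176605.6700 * 100 = 50.8402

50.8402%


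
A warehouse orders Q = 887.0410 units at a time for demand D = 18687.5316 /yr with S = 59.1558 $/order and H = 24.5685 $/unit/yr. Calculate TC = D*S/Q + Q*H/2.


Ordering cost = D*S/Q = 1246.2512
Holding cost = Q*H/2 = 10896.6334
TC = 1246.2512 + 10896.6334 = 12142.8846

12142.8846 $/yr


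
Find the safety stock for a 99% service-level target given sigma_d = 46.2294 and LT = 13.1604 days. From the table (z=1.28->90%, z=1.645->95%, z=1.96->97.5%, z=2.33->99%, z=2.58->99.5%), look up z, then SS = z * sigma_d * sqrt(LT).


From the table, SL = 99% corresponds to z = 2.33
sqrt(LT) = sqrt(13.1604) = 3.6277
SS = 2.33 * 46.2294 * 3.6277 = 390.7588

390.7588 units


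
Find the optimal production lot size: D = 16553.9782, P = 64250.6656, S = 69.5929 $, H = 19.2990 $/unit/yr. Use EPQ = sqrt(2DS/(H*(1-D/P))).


1 - D/P = 1 - 0.2576 = 0.7424
H*(1-D/P) = 14.3267
2DS = 2304078.6989
EPQ = sqrt(160824.3912) = 401.0292

401.0292 units


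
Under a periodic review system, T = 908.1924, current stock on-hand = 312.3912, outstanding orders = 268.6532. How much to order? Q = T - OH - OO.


Inventory position = OH + OO = 312.3912 + 268.6532 = 581.0444
Q = 908.1924 - 581.0444 = 327.1480

327.1480 units


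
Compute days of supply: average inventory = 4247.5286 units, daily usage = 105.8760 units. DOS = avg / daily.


DOS = 4247.5286 / 105.8760 = 40.1180

40.1180 days


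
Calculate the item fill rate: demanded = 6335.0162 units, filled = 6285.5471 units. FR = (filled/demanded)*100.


FR = 6285.5471 / 6335.0162 * 100 = 99.2191

99.2191%


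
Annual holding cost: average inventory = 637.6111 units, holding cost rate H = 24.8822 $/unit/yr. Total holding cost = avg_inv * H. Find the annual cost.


Cost = 637.6111 * 24.8822 = 15865.1669

15865.1669 $/yr


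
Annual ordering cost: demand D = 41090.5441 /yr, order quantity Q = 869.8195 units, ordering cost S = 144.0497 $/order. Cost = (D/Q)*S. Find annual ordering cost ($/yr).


Number of orders = D/Q = 47.2403
Cost = 47.2403 * 144.0497 = 6804.9527

6804.9527 $/yr


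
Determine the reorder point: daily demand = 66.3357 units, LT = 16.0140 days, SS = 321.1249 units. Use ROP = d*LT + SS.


d*LT = 66.3357 * 16.0140 = 1062.2999
ROP = 1062.2999 + 321.1249 = 1383.4248

1383.4248 units


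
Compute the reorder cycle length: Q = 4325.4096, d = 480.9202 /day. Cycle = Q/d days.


Cycle = 4325.4096 / 480.9202 = 8.9940

8.9940 days


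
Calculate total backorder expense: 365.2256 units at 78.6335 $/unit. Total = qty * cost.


Total = 365.2256 * 78.6335 = 28718.9672

28718.9672 $


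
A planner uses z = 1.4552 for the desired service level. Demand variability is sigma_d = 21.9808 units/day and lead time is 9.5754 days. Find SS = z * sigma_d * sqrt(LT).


sqrt(LT) = sqrt(9.5754) = 3.0944
SS = 1.4552 * 21.9808 * 3.0944 = 98.9794

98.9794 units


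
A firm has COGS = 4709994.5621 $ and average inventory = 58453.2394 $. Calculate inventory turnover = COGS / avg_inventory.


Turnover = 4709994.5621 / 58453.2394 = 80.5771

80.5771


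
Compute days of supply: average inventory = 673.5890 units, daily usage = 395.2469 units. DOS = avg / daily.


DOS = 673.5890 / 395.2469 = 1.7042

1.7042 days


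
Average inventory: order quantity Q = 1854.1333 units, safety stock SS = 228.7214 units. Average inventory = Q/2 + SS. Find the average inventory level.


Q/2 = 927.0666
Avg = 927.0666 + 228.7214 = 1155.7880

1155.7880 units


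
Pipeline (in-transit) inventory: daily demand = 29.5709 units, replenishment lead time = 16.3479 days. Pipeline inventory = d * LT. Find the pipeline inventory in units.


Pipeline = 29.5709 * 16.3479 = 483.4221

483.4221 units


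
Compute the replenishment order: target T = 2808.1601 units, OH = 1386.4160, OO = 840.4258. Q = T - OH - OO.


Inventory position = OH + OO = 1386.4160 + 840.4258 = 2226.8418
Q = 2808.1601 - 2226.8418 = 581.3183

581.3183 units


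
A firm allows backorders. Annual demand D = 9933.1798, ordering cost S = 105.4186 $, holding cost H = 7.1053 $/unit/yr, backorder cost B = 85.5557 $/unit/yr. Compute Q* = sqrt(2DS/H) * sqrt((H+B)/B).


sqrt(2DS/H) = 542.9084
sqrt((H+B)/B) = 1.0407
Q* = 542.9084 * 1.0407 = 565.0028

565.0028 units


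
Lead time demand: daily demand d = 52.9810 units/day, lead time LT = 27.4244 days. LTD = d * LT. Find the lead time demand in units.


LTD = 52.9810 * 27.4244 = 1452.9721

1452.9721 units


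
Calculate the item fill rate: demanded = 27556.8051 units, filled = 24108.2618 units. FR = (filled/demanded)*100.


FR = 24108.2618 / 27556.8051 * 100 = 87.4857

87.4857%


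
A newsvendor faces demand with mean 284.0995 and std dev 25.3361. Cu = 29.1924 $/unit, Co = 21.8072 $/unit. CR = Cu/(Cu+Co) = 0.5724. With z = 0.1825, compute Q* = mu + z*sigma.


CR = Cu/(Cu+Co) = 29.1924/(29.1924+21.8072) = 0.5724
z = 0.1825
Q* = 284.0995 + 0.1825 * 25.3361 = 288.7233

288.7233 units


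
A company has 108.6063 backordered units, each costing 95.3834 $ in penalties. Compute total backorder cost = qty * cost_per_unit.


Total = 108.6063 * 95.3834 = 10359.2382

10359.2382 $


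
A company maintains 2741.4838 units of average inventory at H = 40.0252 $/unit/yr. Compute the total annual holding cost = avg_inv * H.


Cost = 2741.4838 * 40.0252 = 109728.4374

109728.4374 $/yr


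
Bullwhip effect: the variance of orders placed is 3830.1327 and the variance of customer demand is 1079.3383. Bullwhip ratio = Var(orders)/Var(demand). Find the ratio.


BW = 3830.1327 / 1079.3383 = 3.5486

3.5486


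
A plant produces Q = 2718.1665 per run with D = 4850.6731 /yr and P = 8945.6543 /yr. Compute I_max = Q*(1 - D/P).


D/P = 0.5422
1 - D/P = 0.4578
I_max = 2718.1665 * 0.4578 = 1244.2735

1244.2735 units


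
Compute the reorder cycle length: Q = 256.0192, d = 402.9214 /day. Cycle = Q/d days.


Cycle = 256.0192 / 402.9214 = 0.6354

0.6354 days


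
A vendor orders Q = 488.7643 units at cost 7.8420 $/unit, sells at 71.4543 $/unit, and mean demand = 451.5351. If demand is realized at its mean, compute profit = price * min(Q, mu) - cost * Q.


Sales at mu = min(488.7643, 451.5351) = 451.5351
Revenue = 71.4543 * 451.5351 = 32264.1245
Total cost = 7.8420 * 488.7643 = 3832.8896
Profit = 32264.1245 - 3832.8896 = 28431.2349

28431.2349 $


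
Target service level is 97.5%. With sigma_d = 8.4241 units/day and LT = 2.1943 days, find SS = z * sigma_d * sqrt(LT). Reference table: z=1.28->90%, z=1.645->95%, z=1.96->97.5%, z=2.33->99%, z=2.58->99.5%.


From the table, SL = 97.5% corresponds to z = 1.96
sqrt(LT) = sqrt(2.1943) = 1.4813
SS = 1.96 * 8.4241 * 1.4813 = 24.4584

24.4584 units


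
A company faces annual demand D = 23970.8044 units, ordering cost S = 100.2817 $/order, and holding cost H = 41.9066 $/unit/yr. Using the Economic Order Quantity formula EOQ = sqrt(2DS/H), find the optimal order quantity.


2*D*S = 2 * 23970.8044 * 100.2817 = 4807666.0312
2*D*S/H = 114723.3617
EOQ = sqrt(114723.3617) = 338.7084

338.7084 units


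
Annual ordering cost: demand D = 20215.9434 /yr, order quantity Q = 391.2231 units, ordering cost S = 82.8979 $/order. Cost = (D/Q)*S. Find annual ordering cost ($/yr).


Number of orders = D/Q = 51.6737
Cost = 51.6737 * 82.8979 = 4283.6409

4283.6409 $/yr


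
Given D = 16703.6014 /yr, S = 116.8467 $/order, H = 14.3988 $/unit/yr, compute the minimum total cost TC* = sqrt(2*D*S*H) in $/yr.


2*D*S*H = 56206023.9834
TC* = sqrt(56206023.9834) = 7497.0677

7497.0677 $/yr


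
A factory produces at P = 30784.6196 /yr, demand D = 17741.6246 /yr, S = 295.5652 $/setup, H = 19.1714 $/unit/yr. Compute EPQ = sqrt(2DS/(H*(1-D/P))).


1 - D/P = 1 - 0.5763 = 0.4237
H*(1-D/P) = 8.1226
2DS = 10487613.6464
EPQ = sqrt(1291157.7758) = 1136.2912

1136.2912 units


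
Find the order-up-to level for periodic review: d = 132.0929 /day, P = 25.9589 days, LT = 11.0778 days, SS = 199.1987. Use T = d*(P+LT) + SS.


P + LT = 37.0367
d*(P+LT) = 132.0929 * 37.0367 = 4892.2851
T = 4892.2851 + 199.1987 = 5091.4838

5091.4838 units


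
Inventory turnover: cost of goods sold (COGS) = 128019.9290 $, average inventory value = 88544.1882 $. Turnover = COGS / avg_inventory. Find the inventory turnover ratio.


Turnover = 128019.9290 / 88544.1882 = 1.4458

1.4458


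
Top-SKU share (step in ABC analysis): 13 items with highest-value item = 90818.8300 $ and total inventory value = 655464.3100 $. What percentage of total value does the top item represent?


Top item = 90818.8300
Total = 655464.3100
Percentage = 90818.8300 / 655464.3100 * 100 = 13.8556

13.8556%


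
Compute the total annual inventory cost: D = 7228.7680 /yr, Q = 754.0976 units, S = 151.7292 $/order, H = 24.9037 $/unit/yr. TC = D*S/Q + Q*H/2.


Ordering cost = D*S/Q = 1454.4738
Holding cost = Q*H/2 = 9389.9102
TC = 1454.4738 + 9389.9102 = 10844.3840

10844.3840 $/yr


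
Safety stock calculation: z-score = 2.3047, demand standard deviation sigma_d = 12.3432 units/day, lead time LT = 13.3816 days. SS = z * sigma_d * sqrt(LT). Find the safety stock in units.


sqrt(LT) = sqrt(13.3816) = 3.6581
SS = 2.3047 * 12.3432 * 3.6581 = 104.0630

104.0630 units


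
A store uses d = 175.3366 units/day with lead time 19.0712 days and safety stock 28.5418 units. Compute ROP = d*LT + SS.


d*LT = 175.3366 * 19.0712 = 3343.8794
ROP = 3343.8794 + 28.5418 = 3372.4212

3372.4212 units


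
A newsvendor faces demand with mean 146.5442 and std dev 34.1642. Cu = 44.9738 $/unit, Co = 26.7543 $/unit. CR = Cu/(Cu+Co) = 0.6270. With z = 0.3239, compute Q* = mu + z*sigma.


CR = Cu/(Cu+Co) = 44.9738/(44.9738+26.7543) = 0.6270
z = 0.3239
Q* = 146.5442 + 0.3239 * 34.1642 = 157.6100

157.6100 units


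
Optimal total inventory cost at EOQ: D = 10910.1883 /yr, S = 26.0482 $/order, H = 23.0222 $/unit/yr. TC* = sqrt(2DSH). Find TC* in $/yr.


2*D*S*H = 13085393.3463
TC* = sqrt(13085393.3463) = 3617.3738

3617.3738 $/yr


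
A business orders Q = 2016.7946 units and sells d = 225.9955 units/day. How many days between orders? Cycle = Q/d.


Cycle = 2016.7946 / 225.9955 = 8.9240

8.9240 days


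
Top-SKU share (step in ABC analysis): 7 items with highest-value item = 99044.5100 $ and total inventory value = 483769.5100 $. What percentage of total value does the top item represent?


Top item = 99044.5100
Total = 483769.5100
Percentage = 99044.5100 / 483769.5100 * 100 = 20.4735

20.4735%


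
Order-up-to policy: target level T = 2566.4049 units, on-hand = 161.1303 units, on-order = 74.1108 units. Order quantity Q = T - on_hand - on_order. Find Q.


Inventory position = OH + OO = 161.1303 + 74.1108 = 235.2411
Q = 2566.4049 - 235.2411 = 2331.1638

2331.1638 units


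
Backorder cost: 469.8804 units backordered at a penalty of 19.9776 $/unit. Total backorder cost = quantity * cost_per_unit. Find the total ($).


Total = 469.8804 * 19.9776 = 9387.0827

9387.0827 $


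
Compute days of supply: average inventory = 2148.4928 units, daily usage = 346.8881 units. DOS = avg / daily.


DOS = 2148.4928 / 346.8881 = 6.1936

6.1936 days


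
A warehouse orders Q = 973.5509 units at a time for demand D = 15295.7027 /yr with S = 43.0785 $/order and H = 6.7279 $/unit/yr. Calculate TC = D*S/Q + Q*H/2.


Ordering cost = D*S/Q = 676.8171
Holding cost = Q*H/2 = 3274.9766
TC = 676.8171 + 3274.9766 = 3951.7937

3951.7937 $/yr


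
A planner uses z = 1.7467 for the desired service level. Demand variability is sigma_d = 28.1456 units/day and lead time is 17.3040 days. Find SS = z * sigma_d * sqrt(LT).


sqrt(LT) = sqrt(17.3040) = 4.1598
SS = 1.7467 * 28.1456 * 4.1598 = 204.5041

204.5041 units


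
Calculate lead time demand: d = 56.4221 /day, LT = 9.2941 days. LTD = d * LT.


LTD = 56.4221 * 9.2941 = 524.3926

524.3926 units


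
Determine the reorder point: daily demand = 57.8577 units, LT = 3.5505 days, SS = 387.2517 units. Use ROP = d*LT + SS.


d*LT = 57.8577 * 3.5505 = 205.4238
ROP = 205.4238 + 387.2517 = 592.6755

592.6755 units


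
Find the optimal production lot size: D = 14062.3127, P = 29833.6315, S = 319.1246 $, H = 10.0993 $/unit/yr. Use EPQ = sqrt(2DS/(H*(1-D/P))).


1 - D/P = 1 - 0.4714 = 0.5286
H*(1-D/P) = 5.3389
2DS = 8975259.8309
EPQ = sqrt(1681101.2360) = 1296.5729

1296.5729 units


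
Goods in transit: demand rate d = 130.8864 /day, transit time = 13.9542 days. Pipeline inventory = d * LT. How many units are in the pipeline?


Pipeline = 130.8864 * 13.9542 = 1826.4150

1826.4150 units


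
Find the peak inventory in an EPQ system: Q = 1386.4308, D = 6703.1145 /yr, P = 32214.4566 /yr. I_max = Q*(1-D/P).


D/P = 0.2081
1 - D/P = 0.7919
I_max = 1386.4308 * 0.7919 = 1097.9453

1097.9453 units


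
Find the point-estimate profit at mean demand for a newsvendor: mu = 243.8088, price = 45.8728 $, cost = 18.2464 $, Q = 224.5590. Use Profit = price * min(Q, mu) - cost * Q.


Sales at mu = min(224.5590, 243.8088) = 224.5590
Revenue = 45.8728 * 224.5590 = 10301.1501
Total cost = 18.2464 * 224.5590 = 4097.3933
Profit = 10301.1501 - 4097.3933 = 6203.7568

6203.7568 $


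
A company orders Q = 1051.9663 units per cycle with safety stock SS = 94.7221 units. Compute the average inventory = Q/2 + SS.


Q/2 = 525.9832
Avg = 525.9832 + 94.7221 = 620.7052

620.7052 units


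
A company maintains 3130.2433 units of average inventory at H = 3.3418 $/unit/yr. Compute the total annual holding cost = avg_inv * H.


Cost = 3130.2433 * 3.3418 = 10460.6471

10460.6471 $/yr


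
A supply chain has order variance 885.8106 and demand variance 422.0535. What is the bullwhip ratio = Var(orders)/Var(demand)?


BW = 885.8106 / 422.0535 = 2.0988

2.0988


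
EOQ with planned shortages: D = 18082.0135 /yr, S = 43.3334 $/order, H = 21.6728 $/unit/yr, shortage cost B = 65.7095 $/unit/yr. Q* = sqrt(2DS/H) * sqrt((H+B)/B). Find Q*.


sqrt(2DS/H) = 268.9009
sqrt((H+B)/B) = 1.1532
Q* = 268.9009 * 1.1532 = 310.0915

310.0915 units


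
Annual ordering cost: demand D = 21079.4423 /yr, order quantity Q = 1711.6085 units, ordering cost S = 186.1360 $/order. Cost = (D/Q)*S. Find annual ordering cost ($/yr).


Number of orders = D/Q = 12.3156
Cost = 12.3156 * 186.1360 = 2292.3718

2292.3718 $/yr


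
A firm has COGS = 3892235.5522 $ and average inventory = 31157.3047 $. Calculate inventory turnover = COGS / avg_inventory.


Turnover = 3892235.5522 / 31157.3047 = 124.9221

124.9221


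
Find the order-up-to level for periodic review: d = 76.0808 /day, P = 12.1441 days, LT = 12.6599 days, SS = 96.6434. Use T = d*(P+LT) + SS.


P + LT = 24.8040
d*(P+LT) = 76.0808 * 24.8040 = 1887.1082
T = 1887.1082 + 96.6434 = 1983.7516

1983.7516 units


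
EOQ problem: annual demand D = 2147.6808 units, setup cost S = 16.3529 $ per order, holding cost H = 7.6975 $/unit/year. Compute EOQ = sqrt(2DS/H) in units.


2*D*S = 2 * 2147.6808 * 16.3529 = 70241.6187
2*D*S/H = 9125.2509
EOQ = sqrt(9125.2509) = 95.5262

95.5262 units


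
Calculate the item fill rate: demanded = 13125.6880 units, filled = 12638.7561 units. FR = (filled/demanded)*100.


FR = 12638.7561 / 13125.6880 * 100 = 96.2902

96.2902%


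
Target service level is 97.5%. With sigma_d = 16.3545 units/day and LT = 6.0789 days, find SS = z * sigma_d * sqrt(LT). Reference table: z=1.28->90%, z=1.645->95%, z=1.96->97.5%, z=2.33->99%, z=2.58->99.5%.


From the table, SL = 97.5% corresponds to z = 1.96
sqrt(LT) = sqrt(6.0789) = 2.4655
SS = 1.96 * 16.3545 * 2.4655 = 79.0325

79.0325 units


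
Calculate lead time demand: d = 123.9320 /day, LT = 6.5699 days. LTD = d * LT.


LTD = 123.9320 * 6.5699 = 814.2208

814.2208 units


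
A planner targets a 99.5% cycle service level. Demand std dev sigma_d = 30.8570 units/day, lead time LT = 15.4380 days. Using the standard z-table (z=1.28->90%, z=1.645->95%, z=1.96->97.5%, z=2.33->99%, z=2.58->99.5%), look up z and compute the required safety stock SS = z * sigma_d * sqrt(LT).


From the table, SL = 99.5% corresponds to z = 2.58
sqrt(LT) = sqrt(15.4380) = 3.9291
SS = 2.58 * 30.8570 * 3.9291 = 312.8016

312.8016 units


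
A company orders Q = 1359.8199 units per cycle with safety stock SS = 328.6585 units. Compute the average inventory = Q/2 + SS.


Q/2 = 679.9099
Avg = 679.9099 + 328.6585 = 1008.5684

1008.5684 units


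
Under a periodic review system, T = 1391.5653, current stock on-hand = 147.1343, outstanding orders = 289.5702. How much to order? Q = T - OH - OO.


Inventory position = OH + OO = 147.1343 + 289.5702 = 436.7045
Q = 1391.5653 - 436.7045 = 954.8608

954.8608 units


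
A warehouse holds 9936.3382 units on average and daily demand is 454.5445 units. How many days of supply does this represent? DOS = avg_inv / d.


DOS = 9936.3382 / 454.5445 = 21.8600

21.8600 days


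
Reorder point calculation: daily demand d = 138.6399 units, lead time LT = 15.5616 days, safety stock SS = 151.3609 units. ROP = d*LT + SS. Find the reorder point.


d*LT = 138.6399 * 15.5616 = 2157.4587
ROP = 2157.4587 + 151.3609 = 2308.8196

2308.8196 units


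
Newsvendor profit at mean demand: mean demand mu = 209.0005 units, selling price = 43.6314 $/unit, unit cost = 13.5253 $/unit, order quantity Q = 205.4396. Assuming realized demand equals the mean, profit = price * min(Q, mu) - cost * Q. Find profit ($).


Sales at mu = min(205.4396, 209.0005) = 205.4396
Revenue = 43.6314 * 205.4396 = 8963.6174
Total cost = 13.5253 * 205.4396 = 2778.6322
Profit = 8963.6174 - 2778.6322 = 6184.9851

6184.9851 $


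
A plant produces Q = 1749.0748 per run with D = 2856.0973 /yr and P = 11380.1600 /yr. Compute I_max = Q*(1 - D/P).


D/P = 0.2510
1 - D/P = 0.7490
I_max = 1749.0748 * 0.7490 = 1310.1066

1310.1066 units


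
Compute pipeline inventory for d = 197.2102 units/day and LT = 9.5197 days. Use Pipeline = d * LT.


Pipeline = 197.2102 * 9.5197 = 1877.3819

1877.3819 units


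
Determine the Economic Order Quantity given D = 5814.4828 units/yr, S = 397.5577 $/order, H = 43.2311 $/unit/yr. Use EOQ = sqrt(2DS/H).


2*D*S = 2 * 5814.4828 * 397.5577 = 4623184.8173
2*D*S/H = 106941.1793
EOQ = sqrt(106941.1793) = 327.0186

327.0186 units


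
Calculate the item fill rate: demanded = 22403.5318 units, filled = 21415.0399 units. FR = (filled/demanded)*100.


FR = 21415.0399 / 22403.5318 * 100 = 95.5878

95.5878%


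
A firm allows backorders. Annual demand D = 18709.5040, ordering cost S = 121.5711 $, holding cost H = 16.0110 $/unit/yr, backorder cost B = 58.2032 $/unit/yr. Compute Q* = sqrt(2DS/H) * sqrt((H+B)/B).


sqrt(2DS/H) = 533.0305
sqrt((H+B)/B) = 1.1292
Q* = 533.0305 * 1.1292 = 601.8970

601.8970 units


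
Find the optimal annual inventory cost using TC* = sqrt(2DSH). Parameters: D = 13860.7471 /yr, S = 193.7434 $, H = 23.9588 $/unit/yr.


2*D*S*H = 128679277.6559
TC* = sqrt(128679277.6559) = 11343.6889

11343.6889 $/yr


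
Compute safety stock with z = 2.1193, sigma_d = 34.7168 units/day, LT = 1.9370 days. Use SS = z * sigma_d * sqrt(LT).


sqrt(LT) = sqrt(1.9370) = 1.3918
SS = 2.1193 * 34.7168 * 1.3918 = 102.3993

102.3993 units


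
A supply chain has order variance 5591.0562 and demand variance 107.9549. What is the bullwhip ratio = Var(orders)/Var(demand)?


BW = 5591.0562 / 107.9549 = 51.7907

51.7907


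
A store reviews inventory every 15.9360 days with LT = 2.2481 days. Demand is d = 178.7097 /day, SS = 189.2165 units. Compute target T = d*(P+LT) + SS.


P + LT = 18.1841
d*(P+LT) = 178.7097 * 18.1841 = 3249.6751
T = 3249.6751 + 189.2165 = 3438.8916

3438.8916 units


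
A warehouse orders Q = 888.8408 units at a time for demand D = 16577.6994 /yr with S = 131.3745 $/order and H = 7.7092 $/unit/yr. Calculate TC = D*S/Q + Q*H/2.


Ordering cost = D*S/Q = 2450.2554
Holding cost = Q*H/2 = 3426.1257
TC = 2450.2554 + 3426.1257 = 5876.3811

5876.3811 $/yr


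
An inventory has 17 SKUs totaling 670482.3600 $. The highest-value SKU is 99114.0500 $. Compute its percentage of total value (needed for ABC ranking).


Top item = 99114.0500
Total = 670482.3600
Percentage = 99114.0500 / 670482.3600 * 100 = 14.7825

14.7825%


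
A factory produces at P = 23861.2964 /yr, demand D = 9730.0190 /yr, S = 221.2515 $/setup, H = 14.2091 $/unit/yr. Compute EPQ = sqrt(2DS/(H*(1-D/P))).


1 - D/P = 1 - 0.4078 = 0.5922
H*(1-D/P) = 8.4150
2DS = 4305562.5976
EPQ = sqrt(511653.5017) = 715.2996

715.2996 units


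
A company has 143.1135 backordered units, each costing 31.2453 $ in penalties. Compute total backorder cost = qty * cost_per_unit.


Total = 143.1135 * 31.2453 = 4471.6242

4471.6242 $


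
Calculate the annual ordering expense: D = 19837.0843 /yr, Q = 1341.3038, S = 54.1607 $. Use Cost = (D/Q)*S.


Number of orders = D/Q = 14.7894
Cost = 14.7894 * 54.1607 = 801.0045

801.0045 $/yr


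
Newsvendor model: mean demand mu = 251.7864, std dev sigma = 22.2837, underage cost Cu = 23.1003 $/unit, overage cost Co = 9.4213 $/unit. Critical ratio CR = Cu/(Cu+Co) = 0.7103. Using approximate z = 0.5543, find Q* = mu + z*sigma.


CR = Cu/(Cu+Co) = 23.1003/(23.1003+9.4213) = 0.7103
z = 0.5543
Q* = 251.7864 + 0.5543 * 22.2837 = 264.1383

264.1383 units


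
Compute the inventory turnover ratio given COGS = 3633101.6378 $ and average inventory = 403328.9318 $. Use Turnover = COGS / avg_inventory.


Turnover = 3633101.6378 / 403328.9318 = 9.0078

9.0078


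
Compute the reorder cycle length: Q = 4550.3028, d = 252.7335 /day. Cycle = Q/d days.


Cycle = 4550.3028 / 252.7335 = 18.0044

18.0044 days


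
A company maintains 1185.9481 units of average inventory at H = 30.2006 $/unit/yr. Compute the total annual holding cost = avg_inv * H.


Cost = 1185.9481 * 30.2006 = 35816.3442

35816.3442 $/yr


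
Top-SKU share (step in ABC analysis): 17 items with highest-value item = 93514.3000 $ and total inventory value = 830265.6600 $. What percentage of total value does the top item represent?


Top item = 93514.3000
Total = 830265.6600
Percentage = 93514.3000 / 830265.6600 * 100 = 11.2632

11.2632%


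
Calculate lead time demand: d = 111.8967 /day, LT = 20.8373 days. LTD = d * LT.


LTD = 111.8967 * 20.8373 = 2331.6251

2331.6251 units


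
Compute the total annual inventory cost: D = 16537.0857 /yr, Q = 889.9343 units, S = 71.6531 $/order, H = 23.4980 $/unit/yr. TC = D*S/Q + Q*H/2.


Ordering cost = D*S/Q = 1331.4842
Holding cost = Q*H/2 = 10455.8381
TC = 1331.4842 + 10455.8381 = 11787.3223

11787.3223 $/yr


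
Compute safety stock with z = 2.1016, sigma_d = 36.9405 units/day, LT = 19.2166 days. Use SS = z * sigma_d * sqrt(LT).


sqrt(LT) = sqrt(19.2166) = 4.3837
SS = 2.1016 * 36.9405 * 4.3837 = 340.3228

340.3228 units


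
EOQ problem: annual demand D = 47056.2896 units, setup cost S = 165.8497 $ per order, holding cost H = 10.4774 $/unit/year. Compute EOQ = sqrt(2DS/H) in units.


2*D*S = 2 * 47056.2896 * 165.8497 = 15608543.0265
2*D*S/H = 1489734.3832
EOQ = sqrt(1489734.3832) = 1220.5468

1220.5468 units


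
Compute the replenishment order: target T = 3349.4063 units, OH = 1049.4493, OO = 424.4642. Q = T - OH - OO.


Inventory position = OH + OO = 1049.4493 + 424.4642 = 1473.9135
Q = 3349.4063 - 1473.9135 = 1875.4928

1875.4928 units


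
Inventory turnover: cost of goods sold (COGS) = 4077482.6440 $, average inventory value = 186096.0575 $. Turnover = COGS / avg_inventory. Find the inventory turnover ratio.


Turnover = 4077482.6440 / 186096.0575 = 21.9106

21.9106


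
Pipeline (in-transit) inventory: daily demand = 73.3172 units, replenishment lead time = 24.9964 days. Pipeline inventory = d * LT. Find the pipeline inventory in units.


Pipeline = 73.3172 * 24.9964 = 1832.6661

1832.6661 units


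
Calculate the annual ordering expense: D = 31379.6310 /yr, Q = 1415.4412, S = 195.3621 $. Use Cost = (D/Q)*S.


Number of orders = D/Q = 22.1695
Cost = 22.1695 * 195.3621 = 4331.0811

4331.0811 $/yr


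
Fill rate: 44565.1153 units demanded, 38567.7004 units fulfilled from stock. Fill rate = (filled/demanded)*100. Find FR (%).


FR = 38567.7004 / 44565.1153 * 100 = 86.5424

86.5424%


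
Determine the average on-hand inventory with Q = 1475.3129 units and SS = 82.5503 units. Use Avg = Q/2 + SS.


Q/2 = 737.6564
Avg = 737.6564 + 82.5503 = 820.2067

820.2067 units


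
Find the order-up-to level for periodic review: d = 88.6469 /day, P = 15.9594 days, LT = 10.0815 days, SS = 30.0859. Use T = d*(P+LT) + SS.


P + LT = 26.0409
d*(P+LT) = 88.6469 * 26.0409 = 2308.4451
T = 2308.4451 + 30.0859 = 2338.5310

2338.5310 units


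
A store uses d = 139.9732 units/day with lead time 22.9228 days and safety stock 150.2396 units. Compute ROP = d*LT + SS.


d*LT = 139.9732 * 22.9228 = 3208.5777
ROP = 3208.5777 + 150.2396 = 3358.8173

3358.8173 units


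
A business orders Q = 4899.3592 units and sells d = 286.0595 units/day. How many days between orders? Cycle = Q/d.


Cycle = 4899.3592 / 286.0595 = 17.1271

17.1271 days


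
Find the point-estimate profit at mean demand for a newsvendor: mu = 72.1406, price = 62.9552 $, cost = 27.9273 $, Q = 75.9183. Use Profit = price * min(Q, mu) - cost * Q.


Sales at mu = min(75.9183, 72.1406) = 72.1406
Revenue = 62.9552 * 72.1406 = 4541.6259
Total cost = 27.9273 * 75.9183 = 2120.1931
Profit = 4541.6259 - 2120.1931 = 2421.4328

2421.4328 $


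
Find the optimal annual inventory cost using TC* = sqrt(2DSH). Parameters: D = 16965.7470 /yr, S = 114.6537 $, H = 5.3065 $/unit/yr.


2*D*S*H = 20644255.4819
TC* = sqrt(20644255.4819) = 4543.5950

4543.5950 $/yr


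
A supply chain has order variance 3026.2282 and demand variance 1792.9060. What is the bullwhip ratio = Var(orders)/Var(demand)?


BW = 3026.2282 / 1792.9060 = 1.6879

1.6879


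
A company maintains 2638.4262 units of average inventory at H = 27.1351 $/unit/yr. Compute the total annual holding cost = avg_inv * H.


Cost = 2638.4262 * 27.1351 = 71593.9588

71593.9588 $/yr


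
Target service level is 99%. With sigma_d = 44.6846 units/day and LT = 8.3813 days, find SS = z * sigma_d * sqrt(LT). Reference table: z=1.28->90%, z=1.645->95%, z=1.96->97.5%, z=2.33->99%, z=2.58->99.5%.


From the table, SL = 99% corresponds to z = 2.33
sqrt(LT) = sqrt(8.3813) = 2.8950
SS = 2.33 * 44.6846 * 2.8950 = 301.4182

301.4182 units


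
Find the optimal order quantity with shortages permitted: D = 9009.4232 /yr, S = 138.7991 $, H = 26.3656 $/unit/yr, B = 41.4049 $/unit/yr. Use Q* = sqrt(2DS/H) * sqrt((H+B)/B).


sqrt(2DS/H) = 307.9910
sqrt((H+B)/B) = 1.2794
Q* = 307.9910 * 1.2794 = 394.0329

394.0329 units


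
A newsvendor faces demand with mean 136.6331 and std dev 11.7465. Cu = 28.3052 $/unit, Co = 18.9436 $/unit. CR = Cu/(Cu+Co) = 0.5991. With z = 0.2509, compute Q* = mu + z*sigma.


CR = Cu/(Cu+Co) = 28.3052/(28.3052+18.9436) = 0.5991
z = 0.2509
Q* = 136.6331 + 0.2509 * 11.7465 = 139.5803

139.5803 units


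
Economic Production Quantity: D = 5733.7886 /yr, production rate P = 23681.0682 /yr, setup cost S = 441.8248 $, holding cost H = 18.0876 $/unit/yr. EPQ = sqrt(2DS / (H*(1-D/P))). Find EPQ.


1 - D/P = 1 - 0.2421 = 0.7579
H*(1-D/P) = 13.7081
2DS = 5066660.0029
EPQ = sqrt(369609.7990) = 607.9554

607.9554 units


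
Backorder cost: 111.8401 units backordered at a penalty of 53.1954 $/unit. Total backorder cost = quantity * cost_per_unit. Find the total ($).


Total = 111.8401 * 53.1954 = 5949.3789

5949.3789 $


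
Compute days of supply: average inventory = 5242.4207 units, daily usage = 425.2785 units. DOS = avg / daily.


DOS = 5242.4207 / 425.2785 = 12.3270

12.3270 days


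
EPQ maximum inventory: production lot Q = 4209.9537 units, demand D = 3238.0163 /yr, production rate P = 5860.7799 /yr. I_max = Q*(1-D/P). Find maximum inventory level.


D/P = 0.5525
1 - D/P = 0.4475
I_max = 4209.9537 * 0.4475 = 1884.0007

1884.0007 units


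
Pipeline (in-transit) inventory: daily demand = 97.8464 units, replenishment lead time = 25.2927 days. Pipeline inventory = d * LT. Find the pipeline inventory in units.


Pipeline = 97.8464 * 25.2927 = 2474.7996

2474.7996 units


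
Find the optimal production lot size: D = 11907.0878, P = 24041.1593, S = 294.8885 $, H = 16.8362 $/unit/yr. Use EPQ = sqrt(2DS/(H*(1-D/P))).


1 - D/P = 1 - 0.4953 = 0.5047
H*(1-D/P) = 8.4976
2DS = 7022526.5214
EPQ = sqrt(826414.9563) = 909.0737

909.0737 units


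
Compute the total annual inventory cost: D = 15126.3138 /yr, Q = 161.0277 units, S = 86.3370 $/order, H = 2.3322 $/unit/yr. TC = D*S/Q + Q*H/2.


Ordering cost = D*S/Q = 8110.1609
Holding cost = Q*H/2 = 187.7744
TC = 8110.1609 + 187.7744 = 8297.9353

8297.9353 $/yr


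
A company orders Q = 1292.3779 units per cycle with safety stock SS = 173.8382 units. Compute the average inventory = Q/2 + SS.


Q/2 = 646.1889
Avg = 646.1889 + 173.8382 = 820.0272

820.0272 units


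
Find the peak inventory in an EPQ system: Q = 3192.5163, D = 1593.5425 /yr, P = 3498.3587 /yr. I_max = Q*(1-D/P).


D/P = 0.4555
1 - D/P = 0.5445
I_max = 3192.5163 * 0.5445 = 1738.2885

1738.2885 units


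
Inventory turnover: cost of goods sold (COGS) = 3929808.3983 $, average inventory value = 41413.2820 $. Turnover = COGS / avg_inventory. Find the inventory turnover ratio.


Turnover = 3929808.3983 / 41413.2820 = 94.8925

94.8925


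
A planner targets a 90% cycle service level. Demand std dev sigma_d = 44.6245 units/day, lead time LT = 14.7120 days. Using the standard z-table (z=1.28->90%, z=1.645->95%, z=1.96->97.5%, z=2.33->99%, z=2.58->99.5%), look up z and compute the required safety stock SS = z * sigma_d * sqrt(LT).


From the table, SL = 90% corresponds to z = 1.28
sqrt(LT) = sqrt(14.7120) = 3.8356
SS = 1.28 * 44.6245 * 3.8356 = 219.0883

219.0883 units


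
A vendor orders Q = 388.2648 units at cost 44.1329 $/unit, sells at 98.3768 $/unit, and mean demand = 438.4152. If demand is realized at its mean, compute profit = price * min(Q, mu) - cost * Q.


Sales at mu = min(388.2648, 438.4152) = 388.2648
Revenue = 98.3768 * 388.2648 = 38196.2486
Total cost = 44.1329 * 388.2648 = 17135.2516
Profit = 38196.2486 - 17135.2516 = 21060.9970

21060.9970 $


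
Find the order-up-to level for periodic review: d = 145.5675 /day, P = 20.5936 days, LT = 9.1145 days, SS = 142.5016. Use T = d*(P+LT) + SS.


P + LT = 29.7081
d*(P+LT) = 145.5675 * 29.7081 = 4324.5338
T = 4324.5338 + 142.5016 = 4467.0354

4467.0354 units


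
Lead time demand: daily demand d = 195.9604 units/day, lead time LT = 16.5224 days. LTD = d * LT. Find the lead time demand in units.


LTD = 195.9604 * 16.5224 = 3237.7361

3237.7361 units


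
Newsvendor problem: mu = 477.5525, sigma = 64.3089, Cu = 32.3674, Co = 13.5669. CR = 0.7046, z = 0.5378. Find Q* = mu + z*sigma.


CR = Cu/(Cu+Co) = 32.3674/(32.3674+13.5669) = 0.7046
z = 0.5378
Q* = 477.5525 + 0.5378 * 64.3089 = 512.1378

512.1378 units


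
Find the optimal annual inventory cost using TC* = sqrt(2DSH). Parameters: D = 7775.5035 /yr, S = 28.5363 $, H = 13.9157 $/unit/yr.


2*D*S*H = 6175345.1554
TC* = sqrt(6175345.1554) = 2485.0242

2485.0242 $/yr


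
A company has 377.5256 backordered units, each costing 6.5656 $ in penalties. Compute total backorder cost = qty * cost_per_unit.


Total = 377.5256 * 6.5656 = 2478.6821

2478.6821 $


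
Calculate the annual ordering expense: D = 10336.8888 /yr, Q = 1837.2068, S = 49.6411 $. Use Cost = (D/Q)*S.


Number of orders = D/Q = 5.6264
Cost = 5.6264 * 49.6411 = 279.3015

279.3015 $/yr


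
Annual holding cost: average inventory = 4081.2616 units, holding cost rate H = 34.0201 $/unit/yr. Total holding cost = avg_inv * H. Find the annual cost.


Cost = 4081.2616 * 34.0201 = 138844.9278

138844.9278 $/yr


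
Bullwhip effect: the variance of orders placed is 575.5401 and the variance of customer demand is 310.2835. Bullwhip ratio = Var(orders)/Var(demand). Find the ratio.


BW = 575.5401 / 310.2835 = 1.8549

1.8549


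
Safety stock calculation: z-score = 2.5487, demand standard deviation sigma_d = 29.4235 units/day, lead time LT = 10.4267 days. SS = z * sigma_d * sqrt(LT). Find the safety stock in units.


sqrt(LT) = sqrt(10.4267) = 3.2290
SS = 2.5487 * 29.4235 * 3.2290 = 242.1511

242.1511 units


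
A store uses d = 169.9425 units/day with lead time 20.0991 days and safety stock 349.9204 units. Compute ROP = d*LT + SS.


d*LT = 169.9425 * 20.0991 = 3415.6913
ROP = 3415.6913 + 349.9204 = 3765.6117

3765.6117 units


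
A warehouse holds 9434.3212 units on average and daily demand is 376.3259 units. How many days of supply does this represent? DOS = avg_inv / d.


DOS = 9434.3212 / 376.3259 = 25.0696

25.0696 days


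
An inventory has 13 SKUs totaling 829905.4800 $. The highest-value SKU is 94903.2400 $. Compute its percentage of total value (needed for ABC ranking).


Top item = 94903.2400
Total = 829905.4800
Percentage = 94903.2400 / 829905.4800 * 100 = 11.4354

11.4354%


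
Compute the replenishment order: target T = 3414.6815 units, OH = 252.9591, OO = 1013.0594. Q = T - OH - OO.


Inventory position = OH + OO = 252.9591 + 1013.0594 = 1266.0185
Q = 3414.6815 - 1266.0185 = 2148.6630

2148.6630 units


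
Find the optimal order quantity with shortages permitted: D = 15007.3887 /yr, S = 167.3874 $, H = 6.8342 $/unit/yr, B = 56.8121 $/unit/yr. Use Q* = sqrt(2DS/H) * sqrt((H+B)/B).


sqrt(2DS/H) = 857.4032
sqrt((H+B)/B) = 1.0584
Q* = 857.4032 * 1.0584 = 907.5097

907.5097 units


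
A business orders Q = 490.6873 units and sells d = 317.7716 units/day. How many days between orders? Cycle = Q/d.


Cycle = 490.6873 / 317.7716 = 1.5442

1.5442 days


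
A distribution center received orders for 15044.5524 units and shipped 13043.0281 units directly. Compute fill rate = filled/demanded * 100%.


FR = 13043.0281 / 15044.5524 * 100 = 86.6960

86.6960%


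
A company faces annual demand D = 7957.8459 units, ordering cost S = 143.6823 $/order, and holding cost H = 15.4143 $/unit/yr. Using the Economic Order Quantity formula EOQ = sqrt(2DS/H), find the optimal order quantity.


2*D*S = 2 * 7957.8459 * 143.6823 = 2286803.2039
2*D*S/H = 148355.9554
EOQ = sqrt(148355.9554) = 385.1700

385.1700 units


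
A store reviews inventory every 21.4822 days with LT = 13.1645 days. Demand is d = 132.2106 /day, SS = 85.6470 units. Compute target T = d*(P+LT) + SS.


P + LT = 34.6467
d*(P+LT) = 132.2106 * 34.6467 = 4580.6610
T = 4580.6610 + 85.6470 = 4666.3080

4666.3080 units


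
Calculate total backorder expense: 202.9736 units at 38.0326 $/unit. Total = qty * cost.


Total = 202.9736 * 38.0326 = 7719.6137

7719.6137 $


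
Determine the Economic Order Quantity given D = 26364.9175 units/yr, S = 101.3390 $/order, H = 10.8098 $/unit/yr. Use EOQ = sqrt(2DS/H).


2*D*S = 2 * 26364.9175 * 101.3390 = 5343588.7491
2*D*S/H = 494328.1790
EOQ = sqrt(494328.1790) = 703.0848

703.0848 units


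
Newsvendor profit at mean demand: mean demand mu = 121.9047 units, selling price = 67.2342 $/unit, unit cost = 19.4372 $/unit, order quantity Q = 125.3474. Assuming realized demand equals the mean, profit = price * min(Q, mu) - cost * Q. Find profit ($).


Sales at mu = min(125.3474, 121.9047) = 121.9047
Revenue = 67.2342 * 121.9047 = 8196.1650
Total cost = 19.4372 * 125.3474 = 2436.4025
Profit = 8196.1650 - 2436.4025 = 5759.7625

5759.7625 $


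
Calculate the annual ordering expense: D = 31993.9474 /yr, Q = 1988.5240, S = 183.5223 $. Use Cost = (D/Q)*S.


Number of orders = D/Q = 16.0893
Cost = 16.0893 * 183.5223 = 2952.7443

2952.7443 $/yr


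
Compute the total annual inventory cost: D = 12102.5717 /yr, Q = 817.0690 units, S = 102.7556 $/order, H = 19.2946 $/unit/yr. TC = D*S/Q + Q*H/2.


Ordering cost = D*S/Q = 1522.0343
Holding cost = Q*H/2 = 7882.5098
TC = 1522.0343 + 7882.5098 = 9404.5440

9404.5440 $/yr


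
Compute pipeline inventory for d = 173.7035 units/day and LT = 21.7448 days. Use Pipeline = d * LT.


Pipeline = 173.7035 * 21.7448 = 3777.1479

3777.1479 units


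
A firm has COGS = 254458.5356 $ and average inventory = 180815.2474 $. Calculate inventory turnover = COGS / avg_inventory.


Turnover = 254458.5356 / 180815.2474 = 1.4073

1.4073


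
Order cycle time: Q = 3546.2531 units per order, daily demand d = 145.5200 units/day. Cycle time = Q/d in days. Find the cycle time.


Cycle = 3546.2531 / 145.5200 = 24.3695

24.3695 days


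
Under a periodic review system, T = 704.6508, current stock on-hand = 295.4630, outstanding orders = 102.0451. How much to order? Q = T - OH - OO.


Inventory position = OH + OO = 295.4630 + 102.0451 = 397.5081
Q = 704.6508 - 397.5081 = 307.1427

307.1427 units


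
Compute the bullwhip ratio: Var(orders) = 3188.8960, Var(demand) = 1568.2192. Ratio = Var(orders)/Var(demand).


BW = 3188.8960 / 1568.2192 = 2.0335

2.0335


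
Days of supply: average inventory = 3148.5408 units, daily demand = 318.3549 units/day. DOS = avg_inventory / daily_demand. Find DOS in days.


DOS = 3148.5408 / 318.3549 = 9.8900

9.8900 days


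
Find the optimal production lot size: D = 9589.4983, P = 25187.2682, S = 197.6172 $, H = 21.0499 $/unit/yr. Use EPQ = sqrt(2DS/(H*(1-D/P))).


1 - D/P = 1 - 0.3807 = 0.6193
H*(1-D/P) = 13.0356
2DS = 3790099.6069
EPQ = sqrt(290749.6122) = 539.2120

539.2120 units


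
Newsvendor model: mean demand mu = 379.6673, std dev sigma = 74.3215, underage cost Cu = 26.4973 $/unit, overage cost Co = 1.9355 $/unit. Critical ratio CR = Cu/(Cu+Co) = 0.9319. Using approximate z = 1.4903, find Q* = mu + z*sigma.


CR = Cu/(Cu+Co) = 26.4973/(26.4973+1.9355) = 0.9319
z = 1.4903
Q* = 379.6673 + 1.4903 * 74.3215 = 490.4286

490.4286 units


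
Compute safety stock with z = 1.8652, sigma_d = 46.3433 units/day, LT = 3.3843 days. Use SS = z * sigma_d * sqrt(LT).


sqrt(LT) = sqrt(3.3843) = 1.8396
SS = 1.8652 * 46.3433 * 1.8396 = 159.0182

159.0182 units


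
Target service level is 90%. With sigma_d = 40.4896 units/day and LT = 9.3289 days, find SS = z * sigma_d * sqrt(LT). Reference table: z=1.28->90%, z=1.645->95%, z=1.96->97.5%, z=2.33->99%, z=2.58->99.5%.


From the table, SL = 90% corresponds to z = 1.28
sqrt(LT) = sqrt(9.3289) = 3.0543
SS = 1.28 * 40.4896 * 3.0543 = 158.2955

158.2955 units


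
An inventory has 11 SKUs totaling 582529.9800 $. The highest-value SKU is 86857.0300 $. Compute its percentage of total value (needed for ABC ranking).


Top item = 86857.0300
Total = 582529.9800
Percentage = 86857.0300 / 582529.9800 * 100 = 14.9103

14.9103%
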